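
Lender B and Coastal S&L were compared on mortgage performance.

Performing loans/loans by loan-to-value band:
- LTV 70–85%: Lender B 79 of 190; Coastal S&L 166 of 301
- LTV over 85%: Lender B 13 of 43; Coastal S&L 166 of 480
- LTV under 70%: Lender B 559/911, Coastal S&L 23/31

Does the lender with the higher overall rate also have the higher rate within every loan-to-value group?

LTV 70–85%: Lender B 79/190 = 41.6%, Coastal S&L 166/301 = 55.1% → Coastal S&L
LTV over 85%: Lender B 13/43 = 30.2%, Coastal S&L 166/480 = 34.6% → Coastal S&L
LTV under 70%: Lender B 559/911 = 61.4%, Coastal S&L 23/31 = 74.2% → Coastal S&L
Overall: Lender B 651/1144 = 56.9%, Coastal S&L 355/812 = 43.7% → Lender B
Coastal S&L wins each loan-to-value group but Lender B wins overall — the comparison reverses. Coastal S&L's loans skew toward LTV over 85%, which has a lower base rate.

No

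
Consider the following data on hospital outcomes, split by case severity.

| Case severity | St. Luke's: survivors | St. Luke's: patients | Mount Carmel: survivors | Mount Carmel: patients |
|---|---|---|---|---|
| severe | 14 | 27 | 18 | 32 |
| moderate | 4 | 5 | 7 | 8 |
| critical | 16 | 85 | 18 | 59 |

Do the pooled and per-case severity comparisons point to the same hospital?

Severe: St. Luke's 14/27 = 51.9%, Mount Carmel 18/32 = 56.2% → Mount Carmel
Moderate: St. Luke's 4/5 = 80.0%, Mount Carmel 7/8 = 87.5% → Mount Carmel
Critical: St. Luke's 16/85 = 18.8%, Mount Carmel 18/59 = 30.5% → Mount Carmel
Overall: St. Luke's 34/117 = 29.1%, Mount Carmel 43/99 = 43.4% → Mount Carmel
Mount Carmel wins overall and in every case group — no reversal.

Yes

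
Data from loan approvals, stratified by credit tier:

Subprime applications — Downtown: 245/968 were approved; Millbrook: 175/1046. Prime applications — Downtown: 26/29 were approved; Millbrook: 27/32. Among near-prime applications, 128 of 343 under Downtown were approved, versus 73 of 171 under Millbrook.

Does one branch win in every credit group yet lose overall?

No

Subprime: Downtown 245/968 = 25.3%, Millbrook 175/1046 = 16.7% → Downtown
Prime: Downtown 26/29 = 89.7%, Millbrook 27/32 = 84.4% → Downtown
Near-prime: Downtown 128/343 = 37.3%, Millbrook 73/171 = 42.7% → Millbrook
Overall: Downtown 399/1340 = 29.8%, Millbrook 275/1249 = 22.0% → Downtown
Neither sweeps: Downtown wins 2 of 3 groups, Millbrook wins 1. Downtown wins overall but not every group — no Simpson reversal.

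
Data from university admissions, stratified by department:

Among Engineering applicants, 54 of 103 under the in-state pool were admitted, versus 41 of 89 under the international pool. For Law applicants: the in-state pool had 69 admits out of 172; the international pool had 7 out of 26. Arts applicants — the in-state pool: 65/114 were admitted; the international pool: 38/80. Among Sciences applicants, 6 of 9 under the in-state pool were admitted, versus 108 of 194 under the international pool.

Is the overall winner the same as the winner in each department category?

Engineering: the in-state pool 54/103 = 52.4%, the international pool 41/89 = 46.1% → the in-state pool
Law: the in-state pool 69/172 = 40.1%, the international pool 7/26 = 26.9% → the in-state pool
Arts: the in-state pool 65/114 = 57.0%, the international pool 38/80 = 47.5% → the in-state pool
Sciences: the in-state pool 6/9 = 66.7%, the international pool 108/194 = 55.7% → the in-state pool
Overall: the in-state pool 194/398 = 48.7%, the international pool 194/389 = 49.9% → the international pool
The in-state pool wins each department group but the international pool wins overall — the comparison reverses. The in-state pool's applicants skew toward Law, which has a lower base rate.

No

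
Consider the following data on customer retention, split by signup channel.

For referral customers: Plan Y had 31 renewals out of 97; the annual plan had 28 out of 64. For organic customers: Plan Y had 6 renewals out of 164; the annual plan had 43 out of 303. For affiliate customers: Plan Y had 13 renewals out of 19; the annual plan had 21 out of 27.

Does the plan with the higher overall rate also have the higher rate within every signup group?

Referral: Plan Y 31/97 = 32.0%, the annual plan 28/64 = 43.8% → the annual plan
Organic: Plan Y 6/164 = 3.7%, the annual plan 43/303 = 14.2% → the annual plan
Affiliate: Plan Y 13/19 = 68.4%, the annual plan 21/27 = 77.8% → the annual plan
Overall: Plan Y 50/280 = 17.9%, the annual plan 92/394 = 23.4% → the annual plan
The annual plan wins overall and in every signup group — no reversal.

Yes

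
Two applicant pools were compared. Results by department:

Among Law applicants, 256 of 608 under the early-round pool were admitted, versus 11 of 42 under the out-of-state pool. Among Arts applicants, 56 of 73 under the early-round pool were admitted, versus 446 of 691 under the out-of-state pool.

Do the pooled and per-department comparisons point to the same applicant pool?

No

Law: the early-round pool 256/608 = 42.1%, the out-of-state pool 11/42 = 26.2% → the early-round pool
Arts: the early-round pool 56/73 = 76.7%, the out-of-state pool 446/691 = 64.5% → the early-round pool
Overall: the early-round pool 312/681 = 45.8%, the out-of-state pool 457/733 = 62.3% → the out-of-state pool
The early-round pool wins each department group but the out-of-state pool wins overall — the comparison reverses. The early-round pool's applicants skew toward Law, which has a lower base rate.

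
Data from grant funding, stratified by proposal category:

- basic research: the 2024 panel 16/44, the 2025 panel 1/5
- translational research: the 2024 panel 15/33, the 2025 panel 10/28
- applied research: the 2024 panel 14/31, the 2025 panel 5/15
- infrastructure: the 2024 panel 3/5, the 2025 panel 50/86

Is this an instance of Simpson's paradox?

Yes

Basic research: the 2024 panel 16/44 = 36.4%, the 2025 panel 1/5 = 20.0% → the 2024 panel
Translational research: the 2024 panel 15/33 = 45.5%, the 2025 panel 10/28 = 35.7% → the 2024 panel
Applied research: the 2024 panel 14/31 = 45.2%, the 2025 panel 5/15 = 33.3% → the 2024 panel
Infrastructure: the 2024 panel 3/5 = 60.0%, the 2025 panel 50/86 = 58.1% → the 2024 panel
Overall: the 2024 panel 48/113 = 42.5%, the 2025 panel 66/134 = 49.3% → the 2025 panel
The 2024 panel wins each proposal group but the 2025 panel wins overall — the comparison reverses. The 2024 panel's proposals skew toward basic research, which has a lower base rate.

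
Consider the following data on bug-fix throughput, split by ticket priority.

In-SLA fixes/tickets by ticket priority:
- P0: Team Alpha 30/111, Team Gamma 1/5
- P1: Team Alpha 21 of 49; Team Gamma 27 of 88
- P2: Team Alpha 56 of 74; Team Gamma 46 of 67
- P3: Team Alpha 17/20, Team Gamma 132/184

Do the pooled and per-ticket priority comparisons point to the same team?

No

P0: Team Alpha 30/111 = 27.0%, Team Gamma 1/5 = 20.0% → Team Alpha
P1: Team Alpha 21/49 = 42.9%, Team Gamma 27/88 = 30.7% → Team Alpha
P2: Team Alpha 56/74 = 75.7%, Team Gamma 46/67 = 68.7% → Team Alpha
P3: Team Alpha 17/20 = 85.0%, Team Gamma 132/184 = 71.7% → Team Alpha
Overall: Team Alpha 124/254 = 48.8%, Team Gamma 206/344 = 59.9% → Team Gamma
Team Alpha wins each ticket group but Team Gamma wins overall — the comparison reverses. Team Alpha's tickets skew toward P0, which has a lower base rate.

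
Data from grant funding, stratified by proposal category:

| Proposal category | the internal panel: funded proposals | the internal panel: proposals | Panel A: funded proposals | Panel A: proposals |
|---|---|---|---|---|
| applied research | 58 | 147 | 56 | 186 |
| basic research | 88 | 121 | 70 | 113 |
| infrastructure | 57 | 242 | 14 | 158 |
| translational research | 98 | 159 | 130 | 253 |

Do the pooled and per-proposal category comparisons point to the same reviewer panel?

Yes

Applied research: the internal panel 58/147 = 39.5%, Panel A 56/186 = 30.1% → the internal panel
Basic research: the internal panel 88/121 = 72.7%, Panel A 70/113 = 61.9% → the internal panel
Infrastructure: the internal panel 57/242 = 23.6%, Panel A 14/158 = 8.9% → the internal panel
Translational research: the internal panel 98/159 = 61.6%, Panel A 130/253 = 51.4% → the internal panel
Overall: the internal panel 301/669 = 45.0%, Panel A 270/710 = 38.0% → the internal panel
The internal panel wins overall and in every proposal group — no reversal.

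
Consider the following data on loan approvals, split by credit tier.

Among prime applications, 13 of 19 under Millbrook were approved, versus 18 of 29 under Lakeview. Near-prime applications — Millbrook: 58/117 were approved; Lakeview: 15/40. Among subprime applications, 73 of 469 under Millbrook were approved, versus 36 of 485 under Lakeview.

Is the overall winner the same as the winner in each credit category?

Prime: Millbrook 13/19 = 68.4%, Lakeview 18/29 = 62.1% → Millbrook
Near-prime: Millbrook 58/117 = 49.6%, Lakeview 15/40 = 37.5% → Millbrook
Subprime: Millbrook 73/469 = 15.6%, Lakeview 36/485 = 7.4% → Millbrook
Overall: Millbrook 144/605 = 23.8%, Lakeview 69/554 = 12.5% → Millbrook
Millbrook wins overall and in every credit group — no reversal.

Yes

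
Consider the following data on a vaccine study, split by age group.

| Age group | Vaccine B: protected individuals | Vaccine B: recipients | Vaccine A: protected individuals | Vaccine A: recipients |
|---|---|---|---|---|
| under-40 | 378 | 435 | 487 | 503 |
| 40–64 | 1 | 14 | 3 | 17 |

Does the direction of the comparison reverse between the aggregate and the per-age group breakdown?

Under-40: Vaccine B 378/435 = 86.9%, Vaccine A 487/503 = 96.8% → Vaccine A
40–64: Vaccine B 1/14 = 7.1%, Vaccine A 3/17 = 17.6% → Vaccine A
Overall: Vaccine B 379/449 = 84.4%, Vaccine A 490/520 = 94.2% → Vaccine A
Vaccine A wins overall and in every age group — no reversal.

No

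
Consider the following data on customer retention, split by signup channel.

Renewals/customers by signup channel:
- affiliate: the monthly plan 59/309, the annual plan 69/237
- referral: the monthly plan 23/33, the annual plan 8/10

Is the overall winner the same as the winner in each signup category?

Yes

Affiliate: the monthly plan 59/309 = 19.1%, the annual plan 69/237 = 29.1% → the annual plan
Referral: the monthly plan 23/33 = 69.7%, the annual plan 8/10 = 80.0% → the annual plan
Overall: the monthly plan 82/342 = 24.0%, the annual plan 77/247 = 31.2% → the annual plan
The annual plan wins overall and in every signup group — no reversal.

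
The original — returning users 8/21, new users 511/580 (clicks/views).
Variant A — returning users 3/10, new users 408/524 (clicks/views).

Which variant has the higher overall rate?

the original

Returning users: the original 8/21 = 38.1%, Variant A 3/10 = 30.0% → the original
New users: the original 511/580 = 88.1%, Variant A 408/524 = 77.9% → the original
Overall: the original 519/601 = 86.4%, Variant A 411/534 = 77.0% → the original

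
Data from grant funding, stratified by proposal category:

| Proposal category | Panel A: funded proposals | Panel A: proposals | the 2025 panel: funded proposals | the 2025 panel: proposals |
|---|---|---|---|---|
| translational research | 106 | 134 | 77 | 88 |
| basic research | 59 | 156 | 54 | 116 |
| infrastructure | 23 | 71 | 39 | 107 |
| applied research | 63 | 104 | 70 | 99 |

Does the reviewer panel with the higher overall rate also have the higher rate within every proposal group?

Yes

Translational research: Panel A 106/134 = 79.1%, the 2025 panel 77/88 = 87.5% → the 2025 panel
Basic research: Panel A 59/156 = 37.8%, the 2025 panel 54/116 = 46.6% → the 2025 panel
Infrastructure: Panel A 23/71 = 32.4%, the 2025 panel 39/107 = 36.4% → the 2025 panel
Applied research: Panel A 63/104 = 60.6%, the 2025 panel 70/99 = 70.7% → the 2025 panel
Overall: Panel A 251/465 = 54.0%, the 2025 panel 240/410 = 58.5% → the 2025 panel
The 2025 panel wins overall and in every proposal group — no reversal.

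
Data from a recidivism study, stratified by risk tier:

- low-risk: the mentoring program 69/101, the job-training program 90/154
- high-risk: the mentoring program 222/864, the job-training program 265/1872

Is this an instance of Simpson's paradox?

Low-risk: the mentoring program 69/101 = 68.3%, the job-training program 90/154 = 58.4% → the mentoring program
High-risk: the mentoring program 222/864 = 25.7%, the job-training program 265/1872 = 14.2% → the mentoring program
Overall: the mentoring program 291/965 = 30.2%, the job-training program 355/2026 = 17.5% → the mentoring program
The mentoring program wins overall and in every risk group — no reversal.

No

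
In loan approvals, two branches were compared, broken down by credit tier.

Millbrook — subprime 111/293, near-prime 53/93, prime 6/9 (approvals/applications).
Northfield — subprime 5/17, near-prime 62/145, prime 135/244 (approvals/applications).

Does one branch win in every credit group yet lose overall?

Yes

Subprime: Millbrook 111/293 = 37.9%, Northfield 5/17 = 29.4% → Millbrook
Near-prime: Millbrook 53/93 = 57.0%, Northfield 62/145 = 42.8% → Millbrook
Prime: Millbrook 6/9 = 66.7%, Northfield 135/244 = 55.3% → Millbrook
Overall: Millbrook 170/395 = 43.0%, Northfield 202/406 = 49.8% → Northfield
Millbrook wins each credit group but Northfield wins overall — the comparison reverses. Millbrook's applications skew toward subprime, which has a lower base rate.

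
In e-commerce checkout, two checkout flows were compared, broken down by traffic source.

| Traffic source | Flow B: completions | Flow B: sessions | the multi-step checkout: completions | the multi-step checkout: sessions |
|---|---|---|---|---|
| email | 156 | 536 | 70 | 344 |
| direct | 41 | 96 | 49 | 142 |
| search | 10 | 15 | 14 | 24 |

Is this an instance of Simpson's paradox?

Email: Flow B 156/536 = 29.1%, the multi-step checkout 70/344 = 20.3% → Flow B
Direct: Flow B 41/96 = 42.7%, the multi-step checkout 49/142 = 34.5% → Flow B
Search: Flow B 10/15 = 66.7%, the multi-step checkout 14/24 = 58.3% → Flow B
Overall: Flow B 207/647 = 32.0%, the multi-step checkout 133/510 = 26.1% → Flow B
Flow B wins overall and in every traffic group — no reversal.

No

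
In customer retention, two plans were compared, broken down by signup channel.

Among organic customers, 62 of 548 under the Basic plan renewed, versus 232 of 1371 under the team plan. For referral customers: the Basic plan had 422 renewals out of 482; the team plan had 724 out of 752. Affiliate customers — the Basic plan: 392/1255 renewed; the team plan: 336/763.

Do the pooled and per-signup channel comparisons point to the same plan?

Yes

Organic: the Basic plan 62/548 = 11.3%, the team plan 232/1371 = 16.9% → the team plan
Referral: the Basic plan 422/482 = 87.6%, the team plan 724/752 = 96.3% → the team plan
Affiliate: the Basic plan 392/1255 = 31.2%, the team plan 336/763 = 44.0% → the team plan
Overall: the Basic plan 876/2285 = 38.3%, the team plan 1292/2886 = 44.8% → the team plan
The team plan wins overall and in every signup group — no reversal.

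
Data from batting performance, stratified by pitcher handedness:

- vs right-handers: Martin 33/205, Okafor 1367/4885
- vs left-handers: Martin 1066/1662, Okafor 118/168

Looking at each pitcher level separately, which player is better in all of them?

Okafor

Vs right-handers: Martin 33/205 = 16.1%, Okafor 1367/4885 = 28.0% → Okafor
Vs left-handers: Martin 1066/1662 = 64.1%, Okafor 118/168 = 70.2% → Okafor
Okafor has the higher rate in both groups.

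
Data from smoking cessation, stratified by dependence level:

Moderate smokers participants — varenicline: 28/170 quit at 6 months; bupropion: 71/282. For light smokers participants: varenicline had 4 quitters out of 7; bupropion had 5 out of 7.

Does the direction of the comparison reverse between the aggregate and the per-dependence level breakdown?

No

Moderate smokers: varenicline 28/170 = 16.5%, bupropion 71/282 = 25.2% → bupropion
Light smokers: varenicline 4/7 = 57.1%, bupropion 5/7 = 71.4% → bupropion
Overall: varenicline 32/177 = 18.1%, bupropion 76/289 = 26.3% → bupropion
Bupropion wins overall and in every dependence group — no reversal.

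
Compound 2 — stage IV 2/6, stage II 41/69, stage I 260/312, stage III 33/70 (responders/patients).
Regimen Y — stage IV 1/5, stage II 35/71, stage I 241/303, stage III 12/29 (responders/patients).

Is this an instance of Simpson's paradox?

Stage IV: Compound 2 2/6 = 33.3%, Regimen Y 1/5 = 20.0% → Compound 2
Stage II: Compound 2 41/69 = 59.4%, Regimen Y 35/71 = 49.3% → Compound 2
Stage I: Compound 2 260/312 = 83.3%, Regimen Y 241/303 = 79.5% → Compound 2
Stage III: Compound 2 33/70 = 47.1%, Regimen Y 12/29 = 41.4% → Compound 2
Overall: Compound 2 336/457 = 73.5%, Regimen Y 289/408 = 70.8% → Compound 2
Compound 2 wins overall and in every disease group — no reversal.

No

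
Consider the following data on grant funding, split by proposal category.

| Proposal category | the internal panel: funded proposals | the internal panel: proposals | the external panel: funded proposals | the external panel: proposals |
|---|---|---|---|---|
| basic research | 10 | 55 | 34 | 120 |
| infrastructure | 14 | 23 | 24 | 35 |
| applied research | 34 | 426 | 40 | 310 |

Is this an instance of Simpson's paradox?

Basic research: the internal panel 10/55 = 18.2%, the external panel 34/120 = 28.3% → the external panel
Infrastructure: the internal panel 14/23 = 60.9%, the external panel 24/35 = 68.6% → the external panel
Applied research: the internal panel 34/426 = 8.0%, the external panel 40/310 = 12.9% → the external panel
Overall: the internal panel 58/504 = 11.5%, the external panel 98/465 = 21.1% → the external panel
The external panel wins overall and in every proposal group — no reversal.

No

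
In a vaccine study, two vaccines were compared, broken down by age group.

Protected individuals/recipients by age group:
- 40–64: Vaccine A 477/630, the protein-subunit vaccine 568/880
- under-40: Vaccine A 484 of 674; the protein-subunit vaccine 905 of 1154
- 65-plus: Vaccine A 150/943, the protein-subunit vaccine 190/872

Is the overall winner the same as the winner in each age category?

No

40–64: Vaccine A 477/630 = 75.7%, the protein-subunit vaccine 568/880 = 64.5% → Vaccine A
Under-40: Vaccine A 484/674 = 71.8%, the protein-subunit vaccine 905/1154 = 78.4% → the protein-subunit vaccine
65-plus: Vaccine A 150/943 = 15.9%, the protein-subunit vaccine 190/872 = 21.8% → the protein-subunit vaccine
Overall: Vaccine A 1111/2247 = 49.4%, the protein-subunit vaccine 1663/2906 = 57.2% → the protein-subunit vaccine
Neither sweeps: Vaccine A wins 1 of 3 groups, the protein-subunit vaccine wins 2. The protein-subunit vaccine wins overall but not every group — no Simpson reversal.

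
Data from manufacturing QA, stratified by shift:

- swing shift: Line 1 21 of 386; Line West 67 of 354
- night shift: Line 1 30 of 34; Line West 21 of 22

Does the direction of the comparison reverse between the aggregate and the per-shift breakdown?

No

Swing shift: Line 1 21/386 = 5.4%, Line West 67/354 = 18.9% → Line West
Night shift: Line 1 30/34 = 88.2%, Line West 21/22 = 95.5% → Line West
Overall: Line 1 51/420 = 12.1%, Line West 88/376 = 23.4% → Line West
Line West wins overall and in every shift group — no reversal.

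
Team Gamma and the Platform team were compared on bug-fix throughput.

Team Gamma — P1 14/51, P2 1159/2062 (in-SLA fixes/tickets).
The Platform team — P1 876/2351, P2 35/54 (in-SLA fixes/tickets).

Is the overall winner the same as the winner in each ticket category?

No

P1: Team Gamma 14/51 = 27.5%, the Platform team 876/2351 = 37.3% → the Platform team
P2: Team Gamma 1159/2062 = 56.2%, the Platform team 35/54 = 64.8% → the Platform team
Overall: Team Gamma 1173/2113 = 55.5%, the Platform team 911/2405 = 37.9% → Team Gamma
The Platform team wins each ticket group but Team Gamma wins overall — the comparison reverses. The Platform team's tickets skew toward P1, which has a lower base rate.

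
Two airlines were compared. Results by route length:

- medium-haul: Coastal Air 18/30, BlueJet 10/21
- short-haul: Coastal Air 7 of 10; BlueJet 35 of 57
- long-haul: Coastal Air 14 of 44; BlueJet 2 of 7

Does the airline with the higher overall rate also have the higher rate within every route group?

Medium-haul: Coastal Air 18/30 = 60.0%, BlueJet 10/21 = 47.6% → Coastal Air
Short-haul: Coastal Air 7/10 = 70.0%, BlueJet 35/57 = 61.4% → Coastal Air
Long-haul: Coastal Air 14/44 = 31.8%, BlueJet 2/7 = 28.6% → Coastal Air
Overall: Coastal Air 39/84 = 46.4%, BlueJet 47/85 = 55.3% → BlueJet
Coastal Air wins each route group but BlueJet wins overall — the comparison reverses. Coastal Air's flights skew toward long-haul, which has a lower base rate.

No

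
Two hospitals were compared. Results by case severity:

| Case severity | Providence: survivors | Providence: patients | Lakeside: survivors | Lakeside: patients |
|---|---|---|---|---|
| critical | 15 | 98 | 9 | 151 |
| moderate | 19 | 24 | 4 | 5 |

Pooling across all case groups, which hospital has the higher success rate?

Providence

Critical: Providence 15/98 = 15.3%, Lakeside 9/151 = 6.0% → Providence
Moderate: Providence 19/24 = 79.2%, Lakeside 4/5 = 80.0% → Lakeside
Overall: Providence 34/122 = 27.9%, Lakeside 13/156 = 8.3% → Providence
(Neither sweeps every case group, but Providence has the higher pooled rate.)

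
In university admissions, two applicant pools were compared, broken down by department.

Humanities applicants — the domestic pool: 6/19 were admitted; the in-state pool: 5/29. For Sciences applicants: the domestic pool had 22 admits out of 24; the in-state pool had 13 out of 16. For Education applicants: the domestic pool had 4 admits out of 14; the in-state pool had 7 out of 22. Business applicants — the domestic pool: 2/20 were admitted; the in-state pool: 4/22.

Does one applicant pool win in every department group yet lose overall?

No

Humanities: the domestic pool 6/19 = 31.6%, the in-state pool 5/29 = 17.2% → the domestic pool
Sciences: the domestic pool 22/24 = 91.7%, the in-state pool 13/16 = 81.2% → the domestic pool
Education: the domestic pool 4/14 = 28.6%, the in-state pool 7/22 = 31.8% → the in-state pool
Business: the domestic pool 2/20 = 10.0%, the in-state pool 4/22 = 18.2% → the in-state pool
Overall: the domestic pool 34/77 = 44.2%, the in-state pool 29/89 = 32.6% → the domestic pool
Neither sweeps: the domestic pool wins 2 of 4 groups, the in-state pool wins 2. The domestic pool wins overall but not every group — no Simpson reversal.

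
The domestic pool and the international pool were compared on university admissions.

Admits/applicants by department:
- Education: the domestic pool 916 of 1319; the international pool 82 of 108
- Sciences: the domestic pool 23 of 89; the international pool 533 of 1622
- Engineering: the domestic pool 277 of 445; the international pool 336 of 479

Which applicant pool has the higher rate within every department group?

the international pool

Education: the domestic pool 916/1319 = 69.4%, the international pool 82/108 = 75.9% → the international pool
Sciences: the domestic pool 23/89 = 25.8%, the international pool 533/1622 = 32.9% → the international pool
Engineering: the domestic pool 277/445 = 62.2%, the international pool 336/479 = 70.1% → the international pool
The international pool has the higher rate in all 3 groups.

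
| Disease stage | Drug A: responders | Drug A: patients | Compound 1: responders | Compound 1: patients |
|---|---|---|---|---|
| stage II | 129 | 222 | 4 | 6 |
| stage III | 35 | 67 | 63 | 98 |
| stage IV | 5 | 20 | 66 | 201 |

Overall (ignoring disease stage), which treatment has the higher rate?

Stage II: Drug A 129/222 = 58.1%, Compound 1 4/6 = 66.7% → Compound 1
Stage III: Drug A 35/67 = 52.2%, Compound 1 63/98 = 64.3% → Compound 1
Stage IV: Drug A 5/20 = 25.0%, Compound 1 66/201 = 32.8% → Compound 1
Overall: Drug A 169/309 = 54.7%, Compound 1 133/305 = 43.6% → Drug A
(Compound 1 wins every disease group but Drug A wins overall — Compound 1's patients skew toward the low-rate stage IV group.)

Drug A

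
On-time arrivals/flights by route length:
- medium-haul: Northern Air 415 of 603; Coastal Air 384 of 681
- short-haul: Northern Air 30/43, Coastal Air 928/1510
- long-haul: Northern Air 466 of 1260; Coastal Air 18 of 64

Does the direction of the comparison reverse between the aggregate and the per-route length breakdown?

Medium-haul: Northern Air 415/603 = 68.8%, Coastal Air 384/681 = 56.4% → Northern Air
Short-haul: Northern Air 30/43 = 69.8%, Coastal Air 928/1510 = 61.5% → Northern Air
Long-haul: Northern Air 466/1260 = 37.0%, Coastal Air 18/64 = 28.1% → Northern Air
Overall: Northern Air 911/1906 = 47.8%, Coastal Air 1330/2255 = 59.0% → Coastal Air
Northern Air wins each route group but Coastal Air wins overall — the comparison reverses. Northern Air's flights skew toward long-haul, which has a lower base rate.

Yes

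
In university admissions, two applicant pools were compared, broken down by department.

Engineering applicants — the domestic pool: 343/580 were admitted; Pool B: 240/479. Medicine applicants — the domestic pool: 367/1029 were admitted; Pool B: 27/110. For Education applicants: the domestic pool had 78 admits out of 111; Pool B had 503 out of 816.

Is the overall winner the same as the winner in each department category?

Engineering: the domestic pool 343/580 = 59.1%, Pool B 240/479 = 50.1% → the domestic pool
Medicine: the domestic pool 367/1029 = 35.7%, Pool B 27/110 = 24.5% → the domestic pool
Education: the domestic pool 78/111 = 70.3%, Pool B 503/816 = 61.6% → the domestic pool
Overall: the domestic pool 788/1720 = 45.8%, Pool B 770/1405 = 54.8% → Pool B
The domestic pool wins each department group but Pool B wins overall — the comparison reverses. The domestic pool's applicants skew toward Medicine, which has a lower base rate.

No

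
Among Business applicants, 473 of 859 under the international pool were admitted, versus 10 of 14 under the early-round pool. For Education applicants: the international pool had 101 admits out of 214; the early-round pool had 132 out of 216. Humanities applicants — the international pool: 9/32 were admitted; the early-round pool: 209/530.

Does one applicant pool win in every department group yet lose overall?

Business: the international pool 473/859 = 55.1%, the early-round pool 10/14 = 71.4% → the early-round pool
Education: the international pool 101/214 = 47.2%, the early-round pool 132/216 = 61.1% → the early-round pool
Humanities: the international pool 9/32 = 28.1%, the early-round pool 209/530 = 39.4% → the early-round pool
Overall: the international pool 583/1105 = 52.8%, the early-round pool 351/760 = 46.2% → the international pool
The early-round pool wins each department group but the international pool wins overall — the comparison reverses. The early-round pool's applicants skew toward Humanities, which has a lower base rate.

Yes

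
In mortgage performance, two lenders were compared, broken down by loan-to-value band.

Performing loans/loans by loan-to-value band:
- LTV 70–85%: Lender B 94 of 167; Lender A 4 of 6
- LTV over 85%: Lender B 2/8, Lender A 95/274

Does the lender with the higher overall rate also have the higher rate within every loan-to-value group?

LTV 70–85%: Lender B 94/167 = 56.3%, Lender A 4/6 = 66.7% → Lender A
LTV over 85%: Lender B 2/8 = 25.0%, Lender A 95/274 = 34.7% → Lender A
Overall: Lender B 96/175 = 54.9%, Lender A 99/280 = 35.4% → Lender B
Lender A wins each loan-to-value group but Lender B wins overall — the comparison reverses. Lender A's loans skew toward LTV over 85%, which has a lower base rate.

No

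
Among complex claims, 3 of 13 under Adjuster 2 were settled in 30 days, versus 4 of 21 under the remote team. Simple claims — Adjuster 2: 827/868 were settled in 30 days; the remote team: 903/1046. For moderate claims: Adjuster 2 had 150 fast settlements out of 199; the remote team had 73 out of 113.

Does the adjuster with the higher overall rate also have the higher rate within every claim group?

Yes

Complex: Adjuster 2 3/13 = 23.1%, the remote team 4/21 = 19.0% → Adjuster 2
Simple: Adjuster 2 827/868 = 95.3%, the remote team 903/1046 = 86.3% → Adjuster 2
Moderate: Adjuster 2 150/199 = 75.4%, the remote team 73/113 = 64.6% → Adjuster 2
Overall: Adjuster 2 980/1080 = 90.7%, the remote team 980/1180 = 83.1% → Adjuster 2
Adjuster 2 wins overall and in every claim group — no reversal.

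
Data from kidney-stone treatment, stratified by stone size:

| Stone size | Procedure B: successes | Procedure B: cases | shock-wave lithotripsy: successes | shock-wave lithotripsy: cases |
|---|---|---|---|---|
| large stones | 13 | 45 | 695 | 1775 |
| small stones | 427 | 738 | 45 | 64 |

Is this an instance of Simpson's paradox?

Large stones: Procedure B 13/45 = 28.9%, shock-wave lithotripsy 695/1775 = 39.2% → shock-wave lithotripsy
Small stones: Procedure B 427/738 = 57.9%, shock-wave lithotripsy 45/64 = 70.3% → shock-wave lithotripsy
Overall: Procedure B 440/783 = 56.2%, shock-wave lithotripsy 740/1839 = 40.2% → Procedure B
Shock-wave lithotripsy wins each stone group but Procedure B wins overall — the comparison reverses. Shock-wave lithotripsy's cases skew toward large stones, which has a lower base rate.

Yes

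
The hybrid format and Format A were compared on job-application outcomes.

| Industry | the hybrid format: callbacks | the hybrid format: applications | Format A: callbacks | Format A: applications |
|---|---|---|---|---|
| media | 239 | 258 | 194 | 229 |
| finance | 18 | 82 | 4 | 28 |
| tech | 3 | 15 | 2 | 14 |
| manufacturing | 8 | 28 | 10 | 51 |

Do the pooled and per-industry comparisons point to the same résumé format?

Yes

Media: the hybrid format 239/258 = 92.6%, Format A 194/229 = 84.7% → the hybrid format
Finance: the hybrid format 18/82 = 22.0%, Format A 4/28 = 14.3% → the hybrid format
Tech: the hybrid format 3/15 = 20.0%, Format A 2/14 = 14.3% → the hybrid format
Manufacturing: the hybrid format 8/28 = 28.6%, Format A 10/51 = 19.6% → the hybrid format
Overall: the hybrid format 268/383 = 70.0%, Format A 210/322 = 65.2% → the hybrid format
The hybrid format wins overall and in every industry group — no reversal.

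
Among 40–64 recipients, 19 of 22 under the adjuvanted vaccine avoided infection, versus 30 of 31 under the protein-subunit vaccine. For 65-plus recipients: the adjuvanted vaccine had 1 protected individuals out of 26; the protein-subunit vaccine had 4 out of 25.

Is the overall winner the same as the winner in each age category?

40–64: the adjuvanted vaccine 19/22 = 86.4%, the protein-subunit vaccine 30/31 = 96.8% → the protein-subunit vaccine
65-plus: the adjuvanted vaccine 1/26 = 3.8%, the protein-subunit vaccine 4/25 = 16.0% → the protein-subunit vaccine
Overall: the adjuvanted vaccine 20/48 = 41.7%, the protein-subunit vaccine 34/56 = 60.7% → the protein-subunit vaccine
The protein-subunit vaccine wins overall and in every age group — no reversal.

Yes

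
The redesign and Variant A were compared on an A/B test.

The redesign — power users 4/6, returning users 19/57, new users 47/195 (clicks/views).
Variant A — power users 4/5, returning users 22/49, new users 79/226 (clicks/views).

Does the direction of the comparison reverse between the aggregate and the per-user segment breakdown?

No

Power users: the redesign 4/6 = 66.7%, Variant A 4/5 = 80.0% → Variant A
Returning users: the redesign 19/57 = 33.3%, Variant A 22/49 = 44.9% → Variant A
New users: the redesign 47/195 = 24.1%, Variant A 79/226 = 35.0% → Variant A
Overall: the redesign 70/258 = 27.1%, Variant A 105/280 = 37.5% → Variant A
Variant A wins overall and in every user group — no reversal.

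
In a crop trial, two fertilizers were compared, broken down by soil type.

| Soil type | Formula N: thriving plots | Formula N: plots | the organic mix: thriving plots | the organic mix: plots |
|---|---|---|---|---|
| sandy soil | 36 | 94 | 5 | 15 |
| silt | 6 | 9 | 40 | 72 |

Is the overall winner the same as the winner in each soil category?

No

Sandy soil: Formula N 36/94 = 38.3%, the organic mix 5/15 = 33.3% → Formula N
Silt: Formula N 6/9 = 66.7%, the organic mix 40/72 = 55.6% → Formula N
Overall: Formula N 42/103 = 40.8%, the organic mix 45/87 = 51.7% → the organic mix
Formula N wins each soil group but the organic mix wins overall — the comparison reverses. Formula N's plots skew toward sandy soil, which has a lower base rate.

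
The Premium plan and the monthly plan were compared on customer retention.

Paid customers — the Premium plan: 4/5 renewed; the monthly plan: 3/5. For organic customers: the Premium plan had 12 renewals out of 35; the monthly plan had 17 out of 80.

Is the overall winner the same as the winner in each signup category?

Paid: the Premium plan 4/5 = 80.0%, the monthly plan 3/5 = 60.0% → the Premium plan
Organic: the Premium plan 12/35 = 34.3%, the monthly plan 17/80 = 21.2% → the Premium plan
Overall: the Premium plan 16/40 = 40.0%, the monthly plan 20/85 = 23.5% → the Premium plan
The Premium plan wins overall and in every signup group — no reversal.

Yes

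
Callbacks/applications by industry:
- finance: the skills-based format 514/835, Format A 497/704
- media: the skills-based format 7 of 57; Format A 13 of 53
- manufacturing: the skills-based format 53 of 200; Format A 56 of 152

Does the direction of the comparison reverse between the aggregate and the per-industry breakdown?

Finance: the skills-based format 514/835 = 61.6%, Format A 497/704 = 70.6% → Format A
Media: the skills-based format 7/57 = 12.3%, Format A 13/53 = 24.5% → Format A
Manufacturing: the skills-based format 53/200 = 26.5%, Format A 56/152 = 36.8% → Format A
Overall: the skills-based format 574/1092 = 52.6%, Format A 566/909 = 62.3% → Format A
Format A wins overall and in every industry group — no reversal.

No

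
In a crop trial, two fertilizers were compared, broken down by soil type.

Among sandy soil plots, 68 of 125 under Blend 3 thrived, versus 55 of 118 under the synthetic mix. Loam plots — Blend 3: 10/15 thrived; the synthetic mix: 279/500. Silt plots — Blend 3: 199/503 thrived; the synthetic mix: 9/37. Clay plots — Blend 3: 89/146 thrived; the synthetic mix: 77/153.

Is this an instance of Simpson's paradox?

Yes

Sandy soil: Blend 3 68/125 = 54.4%, the synthetic mix 55/118 = 46.6% → Blend 3
Loam: Blend 3 10/15 = 66.7%, the synthetic mix 279/500 = 55.8% → Blend 3
Silt: Blend 3 199/503 = 39.6%, the synthetic mix 9/37 = 24.3% → Blend 3
Clay: Blend 3 89/146 = 61.0%, the synthetic mix 77/153 = 50.3% → Blend 3
Overall: Blend 3 366/789 = 46.4%, the synthetic mix 420/808 = 52.0% → the synthetic mix
Blend 3 wins each soil group but the synthetic mix wins overall — the comparison reverses. Blend 3's plots skew toward silt, which has a lower base rate.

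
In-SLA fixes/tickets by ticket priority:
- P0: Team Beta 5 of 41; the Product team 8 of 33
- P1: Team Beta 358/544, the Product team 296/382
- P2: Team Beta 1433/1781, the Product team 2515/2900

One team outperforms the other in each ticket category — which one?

P0: Team Beta 5/41 = 12.2%, the Product team 8/33 = 24.2% → the Product team
P1: Team Beta 358/544 = 65.8%, the Product team 296/382 = 77.5% → the Product team
P2: Team Beta 1433/1781 = 80.5%, the Product team 2515/2900 = 86.7% → the Product team
The Product team has the higher rate in all 3 groups.

the Product team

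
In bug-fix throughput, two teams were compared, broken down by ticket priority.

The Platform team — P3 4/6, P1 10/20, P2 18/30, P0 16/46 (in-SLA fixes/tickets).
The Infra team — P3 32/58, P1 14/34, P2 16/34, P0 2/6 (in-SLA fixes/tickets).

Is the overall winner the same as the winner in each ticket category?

P3: the Platform team 4/6 = 66.7%, the Infra team 32/58 = 55.2% → the Platform team
P1: the Platform team 10/20 = 50.0%, the Infra team 14/34 = 41.2% → the Platform team
P2: the Platform team 18/30 = 60.0%, the Infra team 16/34 = 47.1% → the Platform team
P0: the Platform team 16/46 = 34.8%, the Infra team 2/6 = 33.3% → the Platform team
Overall: the Platform team 48/102 = 47.1%, the Infra team 64/132 = 48.5% → the Infra team
The Platform team wins each ticket group but the Infra team wins overall — the comparison reverses. The Platform team's tickets skew toward P0, which has a lower base rate.

No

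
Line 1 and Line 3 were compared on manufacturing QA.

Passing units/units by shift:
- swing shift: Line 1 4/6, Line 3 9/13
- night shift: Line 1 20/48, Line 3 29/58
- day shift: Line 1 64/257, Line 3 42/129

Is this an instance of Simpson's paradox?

Swing shift: Line 1 4/6 = 66.7%, Line 3 9/13 = 69.2% → Line 3
Night shift: Line 1 20/48 = 41.7%, Line 3 29/58 = 50.0% → Line 3
Day shift: Line 1 64/257 = 24.9%, Line 3 42/129 = 32.6% → Line 3
Overall: Line 1 88/311 = 28.3%, Line 3 80/200 = 40.0% → Line 3
Line 3 wins overall and in every shift group — no reversal.

No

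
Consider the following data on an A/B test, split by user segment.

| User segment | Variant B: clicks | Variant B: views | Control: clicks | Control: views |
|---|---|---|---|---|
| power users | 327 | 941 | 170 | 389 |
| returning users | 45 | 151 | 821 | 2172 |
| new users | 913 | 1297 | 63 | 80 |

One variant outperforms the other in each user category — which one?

Control

Power users: Variant B 327/941 = 34.8%, Control 170/389 = 43.7% → Control
Returning users: Variant B 45/151 = 29.8%, Control 821/2172 = 37.8% → Control
New users: Variant B 913/1297 = 70.4%, Control 63/80 = 78.8% → Control
Control has the higher rate in all 3 groups.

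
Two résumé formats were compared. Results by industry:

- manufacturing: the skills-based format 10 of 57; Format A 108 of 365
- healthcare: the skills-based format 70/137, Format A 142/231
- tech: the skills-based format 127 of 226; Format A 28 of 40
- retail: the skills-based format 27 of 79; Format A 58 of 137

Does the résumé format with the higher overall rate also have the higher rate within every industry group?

Manufacturing: the skills-based format 10/57 = 17.5%, Format A 108/365 = 29.6% → Format A
Healthcare: the skills-based format 70/137 = 51.1%, Format A 142/231 = 61.5% → Format A
Tech: the skills-based format 127/226 = 56.2%, Format A 28/40 = 70.0% → Format A
Retail: the skills-based format 27/79 = 34.2%, Format A 58/137 = 42.3% → Format A
Overall: the skills-based format 234/499 = 46.9%, Format A 336/773 = 43.5% → the skills-based format
Format A wins each industry group but the skills-based format wins overall — the comparison reverses. Format A's applications skew toward manufacturing, which has a lower base rate.

No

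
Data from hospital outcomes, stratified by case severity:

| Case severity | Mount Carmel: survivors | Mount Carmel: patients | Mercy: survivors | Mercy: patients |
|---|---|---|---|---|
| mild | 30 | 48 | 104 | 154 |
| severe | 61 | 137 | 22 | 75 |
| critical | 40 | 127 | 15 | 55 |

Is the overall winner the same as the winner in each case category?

Mild: Mount Carmel 30/48 = 62.5%, Mercy 104/154 = 67.5% → Mercy
Severe: Mount Carmel 61/137 = 44.5%, Mercy 22/75 = 29.3% → Mount Carmel
Critical: Mount Carmel 40/127 = 31.5%, Mercy 15/55 = 27.3% → Mount Carmel
Overall: Mount Carmel 131/312 = 42.0%, Mercy 141/284 = 49.6% → Mercy
Neither sweeps: Mount Carmel wins 2 of 3 groups, Mercy wins 1. Mercy wins overall but not every group — no Simpson reversal.

No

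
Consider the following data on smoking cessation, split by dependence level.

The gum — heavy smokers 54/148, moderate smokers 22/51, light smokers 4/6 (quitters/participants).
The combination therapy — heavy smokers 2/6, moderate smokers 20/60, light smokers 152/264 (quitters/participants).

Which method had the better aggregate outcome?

Heavy smokers: the gum 54/148 = 36.5%, the combination therapy 2/6 = 33.3% → the gum
Moderate smokers: the gum 22/51 = 43.1%, the combination therapy 20/60 = 33.3% → the gum
Light smokers: the gum 4/6 = 66.7%, the combination therapy 152/264 = 57.6% → the gum
Overall: the gum 80/205 = 39.0%, the combination therapy 174/330 = 52.7% → the combination therapy
(The gum wins every dependence group but the combination therapy wins overall — the gum's participants skew toward the low-rate heavy smokers group.)

the combination therapy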